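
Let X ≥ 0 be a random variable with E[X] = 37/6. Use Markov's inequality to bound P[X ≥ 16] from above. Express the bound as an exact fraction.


μ = E[X] = 37/6, a = 16.
Markov: P[X ≥ 16] ≤ μ/a = (37/6)/16 = 37/96.
Numerically: ≈ 0.385.
(Since a = 16 > μ = 6.167, the bound 37/96 is < 1 and informative.)

P[X ≥ 16] ≤ 37/96 ≈ 0.385.


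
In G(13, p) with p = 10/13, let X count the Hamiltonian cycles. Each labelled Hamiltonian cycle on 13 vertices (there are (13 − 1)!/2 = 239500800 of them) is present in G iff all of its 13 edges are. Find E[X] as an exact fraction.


K_13 has (13 − 1)!/2 = 239500800 labelled Hamiltonian cycles.
For each such Hamiltonian cycle H, let X_H = 1 if all 13 edges of H are present in G. Then P[X_H = 1] = p^{13} = (10/13)^{13} = 10000000000000/302875106592253.
By linearity of expectation: E[X] = Σ_H E[X_H] = 239500800 · p^{13} = 239500800 · 10000000000000/302875106592253 = 2395008000000000000000/302875106592253.
Numerically: E[X] ≈ 7.908e+06.

E[X] = 239500800 · (10/13)^{13} = 2395008000000000000000/302875106592253 ≈ 7.908e+06.


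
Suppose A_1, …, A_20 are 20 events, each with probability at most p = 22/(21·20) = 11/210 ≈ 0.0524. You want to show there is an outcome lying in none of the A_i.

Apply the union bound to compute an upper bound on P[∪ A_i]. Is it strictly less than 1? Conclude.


Union bound: P[∪_{i=1}^{20} A_i] ≤ Σ_i P[A_i] ≤ 20·p = 20·(11/210) = 22/21.
Numerically: 22/21 ≈ 1.0476.
Is 22/21 < 1? NO.
Since the bound 22/21 is ≥ 1, the union bound is uninformative here; it does NOT by itself certify existence.

20·p = 22/21 ≈ 1.0476; existence NOT certified by the union bound.


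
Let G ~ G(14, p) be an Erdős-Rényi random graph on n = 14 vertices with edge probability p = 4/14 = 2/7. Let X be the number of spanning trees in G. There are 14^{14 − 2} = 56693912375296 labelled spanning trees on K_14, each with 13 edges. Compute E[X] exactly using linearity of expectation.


K_14 has 14^{14 − 2} = 56693912375296 labelled spanning trees.
For each such spanning tree H, let X_H = 1 if all 13 edges of H are present in G. Then P[X_H = 1] = p^{13} = (2/7)^{13} = 8192/96889010407.
By linearity of expectation: E[X] = Σ_H E[X_H] = 56693912375296 · p^{13} = 56693912375296 · 8192/96889010407 = 33554432/7.
Numerically: E[X] ≈ 4.7935e+06.

E[X] = 56693912375296 · (2/7)^{13} = 33554432/7 ≈ 4.7935e+06.


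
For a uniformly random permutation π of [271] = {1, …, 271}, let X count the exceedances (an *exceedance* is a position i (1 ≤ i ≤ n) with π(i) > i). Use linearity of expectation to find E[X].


Write X = Σ_{i=1}^{271} X_i, where X_i = 1_{π(i) > i}.
For each fixed i, π(i) is uniform over {1, …, 271} (marginal of a uniform permutation), so P[π(i) > i] = (n − i)/n. Summing: Σ_{i=1}^{271} (n − i)/n = (0 + 1 + … + 270)/271 = 271(271 − 1)/(2·271) = (271 − 1)/2.
Hence E[X] = Σ_{i=1}^{271} (271 − i)/271 = 135 ≈ 135.000.

E[X] = 135 = 135.000.


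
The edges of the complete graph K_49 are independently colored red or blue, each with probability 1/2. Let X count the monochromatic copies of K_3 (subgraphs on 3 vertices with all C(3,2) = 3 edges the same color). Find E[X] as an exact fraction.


Let X = Σ_S X_S over the C(49, 3) = 18424 subsets S of size 3, where X_S = 1 if the K_3 on S is monochromatic.
For a fixed S, the K_3 on S has C(3, 2) = 3 edges. P[all 3 edges red] = (1/2)^3, and likewise for blue, so P[monochromatic] = 2·(1/2)^3 = 2^{1 − 3} = 1/4.
By linearity: E[X] = C(49, 3) · 2^{1 − 3} = 18424 · 1/4 = 4606.
Numerically: E[X] ≈ 4606.000000.

E[X] = C(49,3)·2^(1−C(3,2)) = 4606 ≈ 4606.000000.


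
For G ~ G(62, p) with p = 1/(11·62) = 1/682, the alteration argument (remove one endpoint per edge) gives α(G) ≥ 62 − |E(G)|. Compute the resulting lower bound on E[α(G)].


E[|E(G)|] = C(62, 2)·p = 1891 · (1/682) = 61/22.
E[α(G)] ≥ n − E[|E(G)|] = 62 − 61/22 = 1303/22.
Numerically: ≈ 59.227.
(This is only a lower bound; the true E[α(G)] may be larger.)

E[α(G)] ≥ 1303/22 ≈ 59.227.


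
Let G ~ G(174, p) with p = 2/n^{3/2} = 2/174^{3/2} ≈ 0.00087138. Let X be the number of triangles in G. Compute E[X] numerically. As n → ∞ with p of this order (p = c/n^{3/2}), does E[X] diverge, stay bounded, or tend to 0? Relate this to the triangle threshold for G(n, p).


Number of potential triangles: C(174, 3) = 862924.
Each occurs with probability p³ ≈ (0.00087138)³ ≈ 6.6163485e-10.
By linearity: E[X] = C(174, 3)·p³ ≈ 862924 · 6.6163485e-10 ≈ 0.00057.
Since α = 3/2 > 1, p = c/n^{3/2} = o(1/n) is below the triangle threshold p ~ 1/n. Asymptotically E[X] ~ (c³/6)·n^{3(1−α)} = (2³/6)·n^{-1.5} → 0, so by Markov's inequality G has no triangles w.h.p.

E[X] ≈ 0.00057; in regime p = Θ(1/n^{3/2}) E[X] tends to 0 (below the triangle threshold p ~ 1/n).


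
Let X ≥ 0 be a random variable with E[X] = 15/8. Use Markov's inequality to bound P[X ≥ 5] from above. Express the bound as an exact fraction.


μ = E[X] = 15/8, a = 5.
Markov: P[X ≥ 5] ≤ μ/a = (15/8)/5 = 3/8.
Numerically: ≈ 0.3750.
(Since a = 5 > μ = 1.8750, the bound 3/8 is < 1 and informative.)

P[X ≥ 5] ≤ 3/8 ≈ 0.3750.


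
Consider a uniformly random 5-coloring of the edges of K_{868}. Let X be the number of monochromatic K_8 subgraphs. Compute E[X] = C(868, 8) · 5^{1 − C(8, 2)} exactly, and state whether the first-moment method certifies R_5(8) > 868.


E[X] = C(868, 8) · 5^{1 − 28} = 7737261125902834428 · 5^{−27} = 7737261125902834428/7450580596923828125.
As a reduced fraction: E[X] = 7737261125902834428/7450580596923828125 ≈ 1.0384776.
Is E[X] < 1? NO.
Since E[X] ≥ 1, the first-moment bound is inconclusive at n = 868; it does NOT by itself certify R_5(8) > 868.

E[X] = 7737261125902834428/7450580596923828125 ≈ 1.0384776; E[X] ≥ 1; first-moment method inconclusive here.


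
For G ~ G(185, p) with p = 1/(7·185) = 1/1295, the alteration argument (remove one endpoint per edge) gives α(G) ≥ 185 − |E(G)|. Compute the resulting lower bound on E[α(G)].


E[|E(G)|] = C(185, 2)·p = 17020 · (1/1295) = 92/7.
E[α(G)] ≥ n − E[|E(G)|] = 185 − 92/7 = 1203/7.
Numerically: ≈ 171.8571.
(This is only a lower bound; the true E[α(G)] may be larger.)

E[α(G)] ≥ 1203/7 ≈ 171.8571.


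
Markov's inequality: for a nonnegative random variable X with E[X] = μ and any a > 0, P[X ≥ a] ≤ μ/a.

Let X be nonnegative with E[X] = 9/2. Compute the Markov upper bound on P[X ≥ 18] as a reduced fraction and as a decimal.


μ = E[X] = 9/2, a = 18.
Markov: P[X ≥ 18] ≤ μ/a = (9/2)/18 = 1/4.
Numerically: ≈ 0.2500.
(Since a = 18 > μ = 4.5000, the bound 1/4 is < 1 and informative.)

P[X ≥ 18] ≤ 1/4 ≈ 0.2500.


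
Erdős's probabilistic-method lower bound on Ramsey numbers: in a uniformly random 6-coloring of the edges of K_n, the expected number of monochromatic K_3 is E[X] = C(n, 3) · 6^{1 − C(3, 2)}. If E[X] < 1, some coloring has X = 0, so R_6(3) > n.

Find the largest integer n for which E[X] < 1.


We need C(n, 3) · 6^{1 − 3} < 1, i.e. C(n, 3) < 6^{3 − 1} = 36.
Check values of n near the boundary:
  n = 3: C(3, 3) = 1; 1 < 36? YES
  n = 4: C(4, 3) = 4; 4 < 36? YES
  n = 5: C(5, 3) = 10; 10 < 36? YES
  n = 6: C(6, 3) = 20; 20 < 36? YES
  n = 7: C(7, 3) = 35; 35 < 36? YES
  n = 8: C(8, 3) = 56; 56 < 36? NO
  n = 9: C(9, 3) = 84; 84 < 36? NO
  n = 10: C(10, 3) = 120; 120 < 36? NO
The largest n with C(n, 3) < 36 is n = 7 (where E[X] = 35/36 ≈ 0.972). Hence R_6(3) > 7, i.e. R_6(3) ≥ 8.

Largest n = 7; hence R_6(3) > 7.


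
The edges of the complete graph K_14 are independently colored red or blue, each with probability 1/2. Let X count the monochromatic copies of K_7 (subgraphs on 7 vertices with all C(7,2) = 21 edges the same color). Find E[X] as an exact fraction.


Let X = Σ_S X_S over the C(14, 7) = 3432 subsets S of size 7, where X_S = 1 if the K_7 on S is monochromatic.
For a fixed S, the K_7 on S has C(7, 2) = 21 edges. P[all 21 edges red] = (1/2)^21, and likewise for blue, so P[monochromatic] = 2·(1/2)^21 = 2^{1 − 21} = 1/1048576.
Summing: E[X] = C(14, 7) · 2^{1 − 21} = 3432 · 1/1048576 = 429/131072.
Numerically: E[X] ≈ 0.003273.

E[X] = C(14,7)·2^(1−C(7,2)) = 429/131072 ≈ 0.003273.


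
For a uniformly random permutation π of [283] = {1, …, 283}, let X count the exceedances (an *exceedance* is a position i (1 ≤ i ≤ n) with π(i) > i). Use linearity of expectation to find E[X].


Write X = Σ_{i=1}^{283} X_i, where X_i = 1_{π(i) > i}.
For each fixed i, π(i) is uniform over {1, …, 283} (marginal of a uniform permutation), so P[π(i) > i] = (n − i)/n. Summing: Σ_{i=1}^{283} (n − i)/n = (0 + 1 + … + 282)/283 = 283(283 − 1)/(2·283) = (283 − 1)/2.
Hence E[X] = Σ_{i=1}^{283} (283 − i)/283 = 141 ≈ 141.00000.

E[X] = 141 = 141.00000.


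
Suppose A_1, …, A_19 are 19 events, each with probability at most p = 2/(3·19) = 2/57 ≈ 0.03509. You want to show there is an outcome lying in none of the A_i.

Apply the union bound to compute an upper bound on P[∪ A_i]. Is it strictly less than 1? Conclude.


Union bound: P[∪_{i=1}^{19} A_i] ≤ Σ_i P[A_i] ≤ 19·p = 19·(2/57) = 2/3.
Numerically: 2/3 ≈ 0.66667.
Is 2/3 < 1? YES.
Since P[∪ A_i] ≤ 2/3 < 1, the complement has P[∩ A_i^c] ≥ 1 − 2/3 = 1/3 > 0, so some outcome avoids every A_i.

19·p = 2/3 ≈ 0.66667; existence CERTIFIED by the union bound.


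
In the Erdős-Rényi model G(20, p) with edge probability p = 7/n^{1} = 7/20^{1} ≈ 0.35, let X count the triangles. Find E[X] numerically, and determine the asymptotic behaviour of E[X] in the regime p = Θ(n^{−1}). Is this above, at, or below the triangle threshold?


Number of potential triangles: C(20, 3) = 1140.
Each occurs with probability p³ ≈ (0.35)³ ≈ 4.287500e-02.
By linearity: E[X] = C(20, 3)·p³ ≈ 1140 · 4.287500e-02 ≈ 48.8775.
Here α = 1, so p = 7/n is exactly at the triangle threshold p ~ 1/n. Asymptotically E[X] → c³/6 = 7³/6 = 343/6 ≈ 57.1667, a bounded constant. In this regime the triangle count is asymptotically Poisson(c³/6).

E[X] ≈ 48.8775; in regime p = Θ(1/n^{1}) E[X] stays bounded (at the triangle threshold p ~ 1/n).


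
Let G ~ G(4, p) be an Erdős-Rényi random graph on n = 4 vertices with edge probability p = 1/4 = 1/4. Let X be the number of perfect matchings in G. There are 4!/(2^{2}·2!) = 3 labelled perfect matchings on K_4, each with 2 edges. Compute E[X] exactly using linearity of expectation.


K_4 has 4!/(2^{2}·2!) = 3 labelled perfect matchings.
For each such perfect matching H, let X_H = 1 if all 2 edges of H are present in G. Then P[X_H = 1] = p^{2} = (1/4)^{2} = 1/16.
By linearity: E[X] = Σ_H E[X_H] = 3 · p^{2} = 3 · 1/16 = 3/16.
Numerically: E[X] ≈ 0.1875.

E[X] = 3 · (1/4)^{2} = 3/16 ≈ 0.1875.


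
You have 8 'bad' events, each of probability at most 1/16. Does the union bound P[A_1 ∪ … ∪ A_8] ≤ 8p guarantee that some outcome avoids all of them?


Union bound: P[∪_{i=1}^{8} A_i] ≤ Σ_i P[A_i] ≤ 8·p = 8·(1/16) = 1/2.
Numerically: 1/2 ≈ 0.500000.
Is 1/2 < 1? YES.
Since P[∪ A_i] ≤ 1/2 < 1, the complement has P[∩ A_i^c] ≥ 1 − 1/2 = 1/2 > 0, so some outcome avoids every A_i.

8·p = 1/2 ≈ 0.500000; existence CERTIFIED by the union bound.


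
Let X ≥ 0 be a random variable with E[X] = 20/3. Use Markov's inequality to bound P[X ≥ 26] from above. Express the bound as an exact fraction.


μ = E[X] = 20/3, a = 26.
Markov: P[X ≥ 26] ≤ μ/a = (20/3)/26 = 10/39.
Numerically: ≈ 0.2564.
(Since a = 26 > μ = 6.6667, the bound 10/39 is < 1 and informative.)

P[X ≥ 26] ≤ 10/39 ≈ 0.2564.


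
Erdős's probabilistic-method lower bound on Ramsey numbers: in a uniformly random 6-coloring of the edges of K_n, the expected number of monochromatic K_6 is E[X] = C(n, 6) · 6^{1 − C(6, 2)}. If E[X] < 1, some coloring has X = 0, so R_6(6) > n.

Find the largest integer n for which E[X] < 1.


We need C(n, 6) · 6^{1 − 15} < 1, i.e. C(n, 6) < 6^{15 − 1} = 78364164096.
Check values of n near the boundary:
  n = 194: C(194, 6) = 68482017072; 68482017072 < 78364164096? YES
  n = 195: C(195, 6) = 70656049360; 70656049360 < 78364164096? YES
  n = 196: C(196, 6) = 72887293024; 72887293024 < 78364164096? YES
  n = 197: C(197, 6) = 75176946208; 75176946208 < 78364164096? YES
  n = 198: C(198, 6) = 77526225777; 77526225777 < 78364164096? YES
  n = 199: C(199, 6) = 79936367511; 79936367511 < 78364164096? NO
  n = 200: C(200, 6) = 82408626300; 82408626300 < 78364164096? NO
The largest n with C(n, 6) < 78364164096 is n = 198 (where E[X] = 25842075259/26121388032 ≈ 0.989307). Hence R_6(6) > 198, i.e. R_6(6) ≥ 199.

Largest n = 198; hence R_6(6) > 198.


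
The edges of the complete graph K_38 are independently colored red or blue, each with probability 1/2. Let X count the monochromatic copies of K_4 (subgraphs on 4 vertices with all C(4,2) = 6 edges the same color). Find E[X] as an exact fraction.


Let X = Σ_S X_S over the C(38, 4) = 73815 subsets S of size 4, where X_S = 1 if the K_4 on S is monochromatic.
For a fixed S, the K_4 on S has C(4, 2) = 6 edges. P[all 6 edges red] = (1/2)^6, and likewise for blue, so P[monochromatic] = 2·(1/2)^6 = 2^{1 − 6} = 1/32.
By linearity: E[X] = C(38, 4) · 2^{1 − 6} = 73815 · 1/32 = 73815/32.
Numerically: E[X] ≈ 2306.71875.

E[X] = C(38,4)·2^(1−C(4,2)) = 73815/32 ≈ 2306.71875.


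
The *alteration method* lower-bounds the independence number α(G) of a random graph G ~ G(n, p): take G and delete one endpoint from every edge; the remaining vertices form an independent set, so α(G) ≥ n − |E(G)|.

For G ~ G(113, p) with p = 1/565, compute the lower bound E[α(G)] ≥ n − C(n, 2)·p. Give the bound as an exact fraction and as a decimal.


E[|E(G)|] = C(113, 2)·p = 6328 · (1/565) = 56/5.
E[α(G)] ≥ n − E[|E(G)|] = 113 − 56/5 = 509/5.
Numerically: ≈ 101.800.
(This is only a lower bound; the true E[α(G)] may be larger.)

E[α(G)] ≥ 509/5 ≈ 101.800.


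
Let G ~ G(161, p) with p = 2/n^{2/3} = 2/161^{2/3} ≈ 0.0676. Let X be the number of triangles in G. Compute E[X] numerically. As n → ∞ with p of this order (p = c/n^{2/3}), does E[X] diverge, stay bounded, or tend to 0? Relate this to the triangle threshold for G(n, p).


Number of potential triangles: C(161, 3) = 682640.
Each occurs with probability p³ ≈ (0.0676)³ ≈ 3.08630e-04.
By linearity: E[X] = C(161, 3)·p³ ≈ 682640 · 3.08630e-04 ≈ 210.683.
Since α = 2/3 < 1, p = c/n^{2/3} ≫ 1/n is above the triangle threshold p ~ 1/n. Asymptotically E[X] ~ (c³/6)·n^{3(1−α)} = (2³/6)·n^{1} → ∞; triangles are abundant w.h.p.

E[X] ≈ 210.683; in regime p = Θ(1/n^{2/3}) E[X] diverges (above the triangle threshold p ~ 1/n).


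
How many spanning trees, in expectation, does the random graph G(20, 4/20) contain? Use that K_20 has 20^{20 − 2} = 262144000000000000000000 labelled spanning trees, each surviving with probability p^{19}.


K_20 has 20^{20 − 2} = 262144000000000000000000 labelled spanning trees.
For each such spanning tree H, let X_H = 1 if all 19 edges of H are present in G. Then P[X_H = 1] = p^{19} = (1/5)^{19} = 1/19073486328125.
By linearity of expectation: E[X] = Σ_H E[X_H] = 262144000000000000000000 · p^{19} = 262144000000000000000000 · 1/19073486328125 = 68719476736/5.
Numerically: E[X] ≈ 1.3744e+10.

E[X] = 262144000000000000000000 · (1/5)^{19} = 68719476736/5 ≈ 1.3744e+10.


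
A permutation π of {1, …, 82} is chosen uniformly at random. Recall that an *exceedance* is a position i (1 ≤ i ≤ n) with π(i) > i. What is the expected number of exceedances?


Write X = Σ_{i=1}^{82} X_i, where X_i = 1_{π(i) > i}.
For each fixed i, π(i) is uniform over {1, …, 82} (marginal of a uniform permutation), so P[π(i) > i] = (n − i)/n. Summing: Σ_{i=1}^{82} (n − i)/n = (0 + 1 + … + 81)/82 = 82(82 − 1)/(2·82) = (82 − 1)/2.
Hence E[X] = Σ_{i=1}^{82} (82 − i)/82 = 81/2 ≈ 40.50000.

E[X] = 81/2 = 40.50000.


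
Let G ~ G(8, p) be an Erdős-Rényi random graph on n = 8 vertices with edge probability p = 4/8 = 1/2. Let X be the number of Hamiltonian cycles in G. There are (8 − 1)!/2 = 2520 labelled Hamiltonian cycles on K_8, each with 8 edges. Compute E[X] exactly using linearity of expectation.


K_8 has (8 − 1)!/2 = 2520 labelled Hamiltonian cycles.
For each such Hamiltonian cycle H, let X_H = 1 if all 8 edges of H are present in G. Then P[X_H = 1] = p^{8} = (1/2)^{8} = 1/256.
By linearity of expectation: E[X] = Σ_H E[X_H] = 2520 · p^{8} = 2520 · 1/256 = 315/32.
Numerically: E[X] ≈ 9.84.

E[X] = 2520 · (1/2)^{8} = 315/32 ≈ 9.84.


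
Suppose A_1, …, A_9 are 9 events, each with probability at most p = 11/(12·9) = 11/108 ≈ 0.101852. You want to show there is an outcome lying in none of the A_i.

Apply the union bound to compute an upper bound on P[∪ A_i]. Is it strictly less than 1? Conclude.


Union bound: P[∪_{i=1}^{9} A_i] ≤ Σ_i P[A_i] ≤ 9·p = 9·(11/108) = 11/12.
Numerically: 11/12 ≈ 0.916667.
Is 11/12 < 1? YES.
Since P[∪ A_i] ≤ 11/12 < 1, the complement has P[∩ A_i^c] ≥ 1 − 11/12 = 1/12 > 0, so some outcome avoids every A_i.

9·p = 11/12 ≈ 0.916667; existence CERTIFIED by the union bound.


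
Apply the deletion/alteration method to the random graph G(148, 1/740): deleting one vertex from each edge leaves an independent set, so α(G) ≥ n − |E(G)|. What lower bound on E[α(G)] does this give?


E[|E(G)|] = C(148, 2)·p = 10878 · (1/740) = 147/10.
E[α(G)] ≥ n − E[|E(G)|] = 148 − 147/10 = 1333/10.
Numerically: ≈ 133.30000.
(This is only a lower bound; the true E[α(G)] may be larger.)

E[α(G)] ≥ 1333/10 ≈ 133.30000.


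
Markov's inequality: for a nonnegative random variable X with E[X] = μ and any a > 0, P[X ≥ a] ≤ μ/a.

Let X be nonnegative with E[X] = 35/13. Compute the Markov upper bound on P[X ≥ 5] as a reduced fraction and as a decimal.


μ = E[X] = 35/13, a = 5.
Markov: P[X ≥ 5] ≤ μ/a = (35/13)/5 = 7/13.
Numerically: ≈ 0.538462.
(Since a = 5 > μ = 2.692308, the bound 7/13 is < 1 and informative.)

P[X ≥ 5] ≤ 7/13 ≈ 0.538462.


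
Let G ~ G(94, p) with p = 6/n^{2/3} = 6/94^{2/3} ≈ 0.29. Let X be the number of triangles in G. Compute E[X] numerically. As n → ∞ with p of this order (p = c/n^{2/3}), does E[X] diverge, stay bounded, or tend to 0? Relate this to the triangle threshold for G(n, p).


Number of potential triangles: C(94, 3) = 134044.
Each occurs with probability p³ ≈ (0.29)³ ≈ 2.44455e-02.
By linearity: E[X] = C(94, 3)·p³ ≈ 134044 · 2.44455e-02 ≈ 3276.766.
Since α = 2/3 < 1, p = c/n^{2/3} ≫ 1/n is above the triangle threshold p ~ 1/n. Asymptotically E[X] ~ (c³/6)·n^{3(1−α)} = (6³/6)·n^{1} → ∞; triangles are abundant w.h.p.

E[X] ≈ 3276.766; in regime p = Θ(1/n^{2/3}) E[X] diverges (above the triangle threshold p ~ 1/n).


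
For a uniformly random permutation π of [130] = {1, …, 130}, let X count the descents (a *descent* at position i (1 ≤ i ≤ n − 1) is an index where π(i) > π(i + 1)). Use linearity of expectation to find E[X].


Write X = Σ X_I over i = 1, …, 129, with X_I the indicator of one descent.
There are 129 indicators.
For each fixed i, the pair (π(i), π(i+1)) is a uniformly random ordered pair of distinct values from {1, …, 130}; by symmetry P[π(i) > π(i+1)] = 1/2.
By linearity: E[X] = 129 · (1/2) = (130 − 1) · (1/2) = 129/2 ≈ 64.500000.

E[X] = 129/2 = 64.500000.


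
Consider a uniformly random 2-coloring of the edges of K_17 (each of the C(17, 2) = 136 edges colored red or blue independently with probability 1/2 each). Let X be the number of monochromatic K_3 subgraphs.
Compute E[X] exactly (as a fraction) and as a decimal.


Let X = Σ_S X_S over the C(17, 3) = 680 subsets S of size 3, where X_S = 1 if the K_3 on S is monochromatic.
For a fixed S, the K_3 on S has C(3, 2) = 3 edges. P[all 3 edges red] = (1/2)^3, and likewise for blue, so P[monochromatic] = 2·(1/2)^3 = 2^{1 − 3} = 1/4.
Summing: E[X] = C(17, 3) · 2^{1 − 3} = 680 · 1/4 = 170.
Numerically: E[X] ≈ 170.000000.

E[X] = C(17,3)·2^(1−C(3,2)) = 170 ≈ 170.000000.


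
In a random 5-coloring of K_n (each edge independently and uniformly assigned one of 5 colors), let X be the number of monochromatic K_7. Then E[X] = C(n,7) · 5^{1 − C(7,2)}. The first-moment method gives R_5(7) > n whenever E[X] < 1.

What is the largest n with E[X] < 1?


We need C(n, 7) · 5^{1 − 21} < 1, i.e. C(n, 7) < 5^{21 − 1} = 95367431640625.
Check values of n near the boundary:
  n = 337: C(337, 7) = 91989916924632; 91989916924632 < 95367431640625? YES
  n = 338: C(338, 7) = 93935323022736; 93935323022736 < 95367431640625? YES
  n = 339: C(339, 7) = 95915887062372; 95915887062372 < 95367431640625? NO
The largest n with C(n, 7) < 95367431640625 is n = 338 (where E[X] = 93935323022736/95367431640625 ≈ 0.9849833). Hence R_5(7) > 338, i.e. R_5(7) ≥ 339.

Largest n = 338; hence R_5(7) > 338.


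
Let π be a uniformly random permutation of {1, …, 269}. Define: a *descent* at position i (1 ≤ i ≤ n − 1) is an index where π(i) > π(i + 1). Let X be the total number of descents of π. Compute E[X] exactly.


Write X = Σ X_I over i = 1, …, 268, with X_I the indicator of one descent.
There are 268 indicators.
For each fixed i, the pair (π(i), π(i+1)) is a uniformly random ordered pair of distinct values from {1, …, 269}; by symmetry P[π(i) > π(i+1)] = 1/2.
By linearity: E[X] = 268 · (1/2) = (269 − 1) · (1/2) = 134 ≈ 134.0000.

E[X] = 134 = 134.0000.


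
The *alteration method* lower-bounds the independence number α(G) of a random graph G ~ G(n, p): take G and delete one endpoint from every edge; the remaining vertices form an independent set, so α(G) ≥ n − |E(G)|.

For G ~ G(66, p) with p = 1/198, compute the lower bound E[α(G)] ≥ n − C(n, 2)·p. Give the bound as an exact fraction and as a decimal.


E[|E(G)|] = C(66, 2)·p = 2145 · (1/198) = 65/6.
E[α(G)] ≥ n − E[|E(G)|] = 66 − 65/6 = 331/6.
Numerically: ≈ 55.166667.
(This is only a lower bound; the true E[α(G)] may be larger.)

E[α(G)] ≥ 331/6 ≈ 55.166667.


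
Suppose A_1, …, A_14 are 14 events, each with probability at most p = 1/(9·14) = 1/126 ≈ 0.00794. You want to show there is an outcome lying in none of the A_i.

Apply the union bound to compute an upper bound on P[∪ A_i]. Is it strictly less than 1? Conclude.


Union bound: P[∪_{i=1}^{14} A_i] ≤ Σ_i P[A_i] ≤ 14·p = 14·(1/126) = 1/9.
Numerically: 1/9 ≈ 0.11111.
Is 1/9 < 1? YES.
Since P[∪ A_i] ≤ 1/9 < 1, the complement has P[∩ A_i^c] ≥ 1 − 1/9 = 8/9 > 0, so some outcome avoids every A_i.

14·p = 1/9 ≈ 0.11111; existence CERTIFIED by the union bound.


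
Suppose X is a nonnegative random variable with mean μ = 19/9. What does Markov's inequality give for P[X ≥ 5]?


μ = E[X] = 19/9, a = 5.
Markov: P[X ≥ 5] ≤ μ/a = (19/9)/5 = 19/45.
Numerically: ≈ 0.422.
(Since a = 5 > μ = 2.111, the bound 19/45 is < 1 and informative.)

P[X ≥ 5] ≤ 19/45 ≈ 0.422.


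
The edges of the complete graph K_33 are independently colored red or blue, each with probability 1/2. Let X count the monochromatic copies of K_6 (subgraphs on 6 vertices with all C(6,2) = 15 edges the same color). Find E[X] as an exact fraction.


Let X = Σ_S X_S over the C(33, 6) = 1107568 subsets S of size 6, where X_S = 1 if the K_6 on S is monochromatic.
For a fixed S, the K_6 on S has C(6, 2) = 15 edges. P[all 15 edges red] = (1/2)^15, and likewise for blue, so P[monochromatic] = 2·(1/2)^15 = 2^{1 − 15} = 1/16384.
By linearity: E[X] = C(33, 6) · 2^{1 − 15} = 1107568 · 1/16384 = 69223/1024.
Numerically: E[X] ≈ 67.60059.

E[X] = C(33,6)·2^(1−C(6,2)) = 69223/1024 ≈ 67.60059.


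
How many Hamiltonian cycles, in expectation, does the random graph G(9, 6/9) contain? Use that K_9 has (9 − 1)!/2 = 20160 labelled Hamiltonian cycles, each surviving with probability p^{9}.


K_9 has (9 − 1)!/2 = 20160 labelled Hamiltonian cycles.
For each such Hamiltonian cycle H, let X_H = 1 if all 9 edges of H are present in G. Then P[X_H = 1] = p^{9} = (2/3)^{9} = 512/19683.
By linearity of expectation: E[X] = Σ_H E[X_H] = 20160 · p^{9} = 20160 · 512/19683 = 1146880/2187.
Numerically: E[X] ≈ 524.4.

E[X] = 20160 · (2/3)^{9} = 1146880/2187 ≈ 524.4.


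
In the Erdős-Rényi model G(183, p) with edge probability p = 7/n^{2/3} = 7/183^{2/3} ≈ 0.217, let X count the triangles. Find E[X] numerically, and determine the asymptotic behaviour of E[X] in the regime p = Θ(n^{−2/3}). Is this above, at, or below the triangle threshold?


Number of potential triangles: C(183, 3) = 1004731.
Each occurs with probability p³ ≈ (0.217)³ ≈ 1.02422e-02.
By linearity: E[X] = C(183, 3)·p³ ≈ 1004731 · 1.02422e-02 ≈ 10290.625.
Since α = 2/3 < 1, p = c/n^{2/3} ≫ 1/n is above the triangle threshold p ~ 1/n. Asymptotically E[X] ~ (c³/6)·n^{3(1−α)} = (7³/6)·n^{1} → ∞; triangles are abundant w.h.p.

E[X] ≈ 10290.625; in regime p = Θ(1/n^{2/3}) E[X] diverges (above the triangle threshold p ~ 1/n).


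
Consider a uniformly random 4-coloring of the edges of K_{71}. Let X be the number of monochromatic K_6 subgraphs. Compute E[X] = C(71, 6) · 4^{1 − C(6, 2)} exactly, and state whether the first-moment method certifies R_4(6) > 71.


E[X] = C(71, 6) · 4^{1 − 15} = 143218999 · 4^{−14} = 143218999/268435456.
As a reduced fraction: E[X] = 143218999/268435456 ≈ 0.5335.
Is E[X] < 1? YES.
Since E[X] < 1, there exists a 4-coloring of K_{71} with no monochromatic K_6; hence R_4(6) > 71.

E[X] = 143218999/268435456 ≈ 0.5335; E[X] < 1, so R_4(6) > 71.


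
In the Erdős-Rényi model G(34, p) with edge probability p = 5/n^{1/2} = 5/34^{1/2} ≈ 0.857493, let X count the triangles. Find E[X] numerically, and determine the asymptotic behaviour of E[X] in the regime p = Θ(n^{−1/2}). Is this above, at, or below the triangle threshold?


Number of potential triangles: C(34, 3) = 5984.
Each occurs with probability p³ ≈ (0.857493)³ ≈ 6.30509504e-01.
By linearity: E[X] = C(34, 3)·p³ ≈ 5984 · 6.30509504e-01 ≈ 3772.968873.
Since α = 1/2 < 1, p = c/n^{1/2} ≫ 1/n is above the triangle threshold p ~ 1/n. Asymptotically E[X] ~ (c³/6)·n^{3(1−α)} = (5³/6)·n^{1.5} → ∞; triangles are abundant w.h.p.

E[X] ≈ 3772.968873; in regime p = Θ(1/n^{1/2}) E[X] diverges (above the triangle threshold p ~ 1/n).


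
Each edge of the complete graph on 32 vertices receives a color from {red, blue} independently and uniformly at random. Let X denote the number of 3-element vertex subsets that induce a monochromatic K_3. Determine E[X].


Let X = Σ_S X_S over the C(32, 3) = 4960 subsets S of size 3, where X_S = 1 if the K_3 on S is monochromatic.
For a fixed S, the K_3 on S has C(3, 2) = 3 edges. P[all 3 edges red] = (1/2)^3, and likewise for blue, so P[monochromatic] = 2·(1/2)^3 = 2^{1 − 3} = 1/4.
Summing: E[X] = C(32, 3) · 2^{1 − 3} = 4960 · 1/4 = 1240.
Numerically: E[X] ≈ 1240.000000.

E[X] = C(32,3)·2^(1−C(3,2)) = 1240 ≈ 1240.000000.


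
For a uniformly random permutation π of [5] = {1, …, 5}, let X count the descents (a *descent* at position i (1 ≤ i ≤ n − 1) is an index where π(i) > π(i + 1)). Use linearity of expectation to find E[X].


Write X = Σ X_I over i = 1, …, 4, with X_I the indicator of one descent.
There are 4 indicators.
For each fixed i, the pair (π(i), π(i+1)) is a uniformly random ordered pair of distinct values from {1, …, 5}; by symmetry P[π(i) > π(i+1)] = 1/2.
By linearity: E[X] = 4 · (1/2) = (5 − 1) · (1/2) = 2 ≈ 2.000000.

E[X] = 2 = 2.000000.


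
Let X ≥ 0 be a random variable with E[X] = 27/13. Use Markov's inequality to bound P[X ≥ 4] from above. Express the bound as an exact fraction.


μ = E[X] = 27/13, a = 4.
Markov: P[X ≥ 4] ≤ μ/a = (27/13)/4 = 27/52.
Numerically: ≈ 0.5192.
(Since a = 4 > μ = 2.0769, the bound 27/52 is < 1 and informative.)

P[X ≥ 4] ≤ 27/52 ≈ 0.5192.


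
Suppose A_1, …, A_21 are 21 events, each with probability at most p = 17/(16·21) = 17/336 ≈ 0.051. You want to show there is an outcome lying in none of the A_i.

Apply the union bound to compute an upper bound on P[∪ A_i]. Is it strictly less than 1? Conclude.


Union bound: P[∪_{i=1}^{21} A_i] ≤ Σ_i P[A_i] ≤ 21·p = 21·(17/336) = 17/16.
Numerically: 17/16 ≈ 1.062.
Is 17/16 < 1? NO.
Since the bound 17/16 is ≥ 1, the union bound is uninformative here; it does NOT by itself certify existence.

21·p = 17/16 ≈ 1.062; existence NOT certified by the union bound.


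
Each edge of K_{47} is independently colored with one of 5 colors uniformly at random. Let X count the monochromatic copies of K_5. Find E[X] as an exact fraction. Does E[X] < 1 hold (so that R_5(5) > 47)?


E[X] = C(47, 5) · 5^{1 − 10} = 1533939 · 5^{−9} = 1533939/1953125.
As a reduced fraction: E[X] = 1533939/1953125 ≈ 0.78538.
Is E[X] < 1? YES.
Since E[X] < 1, there exists a 5-coloring of K_{47} with no monochromatic K_5; hence R_5(5) > 47.

E[X] = 1533939/1953125 ≈ 0.78538; E[X] < 1, so R_5(5) > 47.


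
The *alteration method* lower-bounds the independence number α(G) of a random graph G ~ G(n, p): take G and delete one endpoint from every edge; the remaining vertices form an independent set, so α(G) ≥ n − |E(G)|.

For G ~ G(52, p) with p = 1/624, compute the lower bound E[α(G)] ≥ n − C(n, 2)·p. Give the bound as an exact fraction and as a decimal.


E[|E(G)|] = C(52, 2)·p = 1326 · (1/624) = 17/8.
E[α(G)] ≥ n − E[|E(G)|] = 52 − 17/8 = 399/8.
Numerically: ≈ 49.8750.
(This is only a lower bound; the true E[α(G)] may be larger.)

E[α(G)] ≥ 399/8 ≈ 49.8750.


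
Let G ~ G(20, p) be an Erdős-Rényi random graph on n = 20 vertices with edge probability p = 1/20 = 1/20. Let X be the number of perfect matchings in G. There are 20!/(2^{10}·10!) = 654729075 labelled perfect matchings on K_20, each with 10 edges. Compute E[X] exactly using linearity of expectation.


K_20 has 20!/(2^{10}·10!) = 654729075 labelled perfect matchings.
For each such perfect matching H, let X_H = 1 if all 10 edges of H are present in G. Then P[X_H = 1] = p^{10} = (1/20)^{10} = 1/10240000000000.
By linearity: E[X] = Σ_H E[X_H] = 654729075 · p^{10} = 654729075 · 1/10240000000000 = 26189163/409600000000.
Numerically: E[X] ≈ 6.3938e-05.

E[X] = 654729075 · (1/20)^{10} = 26189163/409600000000 ≈ 6.3938e-05.


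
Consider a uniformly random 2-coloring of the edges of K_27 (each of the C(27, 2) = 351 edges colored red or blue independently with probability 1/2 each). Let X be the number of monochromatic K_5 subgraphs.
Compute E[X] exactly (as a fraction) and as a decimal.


Let X = Σ_S X_S over the C(27, 5) = 80730 subsets S of size 5, where X_S = 1 if the K_5 on S is monochromatic.
For a fixed S, the K_5 on S has C(5, 2) = 10 edges. P[all 10 edges red] = (1/2)^10, and likewise for blue, so P[monochromatic] = 2·(1/2)^10 = 2^{1 − 10} = 1/512.
Summing: E[X] = C(27, 5) · 2^{1 − 10} = 80730 · 1/512 = 40365/256.
Numerically: E[X] ≈ 157.675781.

E[X] = C(27,5)·2^(1−C(5,2)) = 40365/256 ≈ 157.675781.


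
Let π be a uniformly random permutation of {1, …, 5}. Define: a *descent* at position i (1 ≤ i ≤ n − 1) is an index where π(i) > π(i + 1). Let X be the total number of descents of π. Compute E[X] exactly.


Write X = Σ X_I over i = 1, …, 4, with X_I the indicator of one descent.
There are 4 indicators.
For each fixed i, the pair (π(i), π(i+1)) is a uniformly random ordered pair of distinct values from {1, …, 5}; by symmetry P[π(i) > π(i+1)] = 1/2.
By linearity: E[X] = 4 · (1/2) = (5 − 1) · (1/2) = 2 ≈ 2.000000.

E[X] = 2 = 2.000000.


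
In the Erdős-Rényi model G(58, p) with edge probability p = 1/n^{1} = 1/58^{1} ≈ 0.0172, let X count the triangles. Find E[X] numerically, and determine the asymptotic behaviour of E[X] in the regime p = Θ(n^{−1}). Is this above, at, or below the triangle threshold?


Number of potential triangles: C(58, 3) = 30856.
Each occurs with probability p³ ≈ (0.0172)³ ≈ 5.12526e-06.
By linearity: E[X] = C(58, 3)·p³ ≈ 30856 · 5.12526e-06 ≈ 0.158.
Here α = 1, so p = 1/n is exactly at the triangle threshold p ~ 1/n. Asymptotically E[X] → c³/6 = 1³/6 = 1/6 ≈ 0.167, a bounded constant. In this regime the triangle count is asymptotically Poisson(c³/6).

E[X] ≈ 0.158; in regime p = Θ(1/n^{1}) E[X] stays bounded (at the triangle threshold p ~ 1/n).


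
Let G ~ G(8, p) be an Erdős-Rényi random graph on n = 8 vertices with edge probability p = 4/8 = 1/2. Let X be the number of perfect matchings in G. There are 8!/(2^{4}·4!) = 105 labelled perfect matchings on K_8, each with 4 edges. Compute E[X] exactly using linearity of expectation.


K_8 has 8!/(2^{4}·4!) = 105 labelled perfect matchings.
For each such perfect matching H, let X_H = 1 if all 4 edges of H are present in G. Then P[X_H = 1] = p^{4} = (1/2)^{4} = 1/16.
Summing the indicators: E[X] = Σ_H E[X_H] = 105 · p^{4} = 105 · 1/16 = 105/16.
Numerically: E[X] ≈ 6.562.

E[X] = 105 · (1/2)^{4} = 105/16 ≈ 6.562.


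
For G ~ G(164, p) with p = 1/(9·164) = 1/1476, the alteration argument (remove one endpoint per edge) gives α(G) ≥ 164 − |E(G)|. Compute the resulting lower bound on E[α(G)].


E[|E(G)|] = C(164, 2)·p = 13366 · (1/1476) = 163/18.
E[α(G)] ≥ n − E[|E(G)|] = 164 − 163/18 = 2789/18.
Numerically: ≈ 154.944444.
(This is only a lower bound; the true E[α(G)] may be larger.)

E[α(G)] ≥ 2789/18 ≈ 154.944444.


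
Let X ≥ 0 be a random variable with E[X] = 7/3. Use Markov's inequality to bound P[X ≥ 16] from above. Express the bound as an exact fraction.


μ = E[X] = 7/3, a = 16.
Markov: P[X ≥ 16] ≤ μ/a = (7/3)/16 = 7/48.
Numerically: ≈ 0.146.
(Since a = 16 > μ = 2.333, the bound 7/48 is < 1 and informative.)

P[X ≥ 16] ≤ 7/48 ≈ 0.146.


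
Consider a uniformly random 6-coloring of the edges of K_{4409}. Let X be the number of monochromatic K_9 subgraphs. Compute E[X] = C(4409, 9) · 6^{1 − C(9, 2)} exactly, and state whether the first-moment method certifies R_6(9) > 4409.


E[X] = C(4409, 9) · 6^{1 − 36} = 1720875732988608787686577131 · 6^{−35} = 1720875732988608787686577131/1719070799748422591028658176.
As a reduced fraction: E[X] = 573625244329536262562192377/573023599916140863676219392 ≈ 1.0010.
Is E[X] < 1? NO.
Since E[X] ≥ 1, the first-moment bound is inconclusive at n = 4409; it does NOT by itself certify R_6(9) > 4409.

E[X] = 573625244329536262562192377/573023599916140863676219392 ≈ 1.0010; E[X] ≥ 1; first-moment method inconclusive here.


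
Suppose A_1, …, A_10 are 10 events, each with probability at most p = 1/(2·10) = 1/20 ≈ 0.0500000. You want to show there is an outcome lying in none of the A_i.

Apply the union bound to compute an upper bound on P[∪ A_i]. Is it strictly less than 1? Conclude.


Union bound: P[∪_{i=1}^{10} A_i] ≤ Σ_i P[A_i] ≤ 10·p = 10·(1/20) = 1/2.
Numerically: 1/2 ≈ 0.5000000.
Is 1/2 < 1? YES.
Since P[∪ A_i] ≤ 1/2 < 1, the complement has P[∩ A_i^c] ≥ 1 − 1/2 = 1/2 > 0, so some outcome avoids every A_i.

10·p = 1/2 ≈ 0.5000000; existence CERTIFIED by the union bound.


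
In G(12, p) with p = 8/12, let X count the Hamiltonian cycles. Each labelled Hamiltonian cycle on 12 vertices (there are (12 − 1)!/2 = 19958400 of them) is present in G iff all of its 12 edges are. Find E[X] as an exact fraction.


K_12 has (12 − 1)!/2 = 19958400 labelled Hamiltonian cycles.
For each such Hamiltonian cycle H, let X_H = 1 if all 12 edges of H are present in G. Then P[X_H = 1] = p^{12} = (2/3)^{12} = 4096/531441.
Summing the indicators: E[X] = Σ_H E[X_H] = 19958400 · p^{12} = 19958400 · 4096/531441 = 1009254400/6561.
Numerically: E[X] ≈ 1.54e+05.

E[X] = 19958400 · (2/3)^{12} = 1009254400/6561 ≈ 1.54e+05.


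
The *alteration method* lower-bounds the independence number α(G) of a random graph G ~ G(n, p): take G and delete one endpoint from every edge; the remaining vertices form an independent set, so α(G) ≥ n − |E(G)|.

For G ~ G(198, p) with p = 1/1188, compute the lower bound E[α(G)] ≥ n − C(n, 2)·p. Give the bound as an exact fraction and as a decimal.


E[|E(G)|] = C(198, 2)·p = 19503 · (1/1188) = 197/12.
E[α(G)] ≥ n − E[|E(G)|] = 198 − 197/12 = 2179/12.
Numerically: ≈ 181.58333.
(This is only a lower bound; the true E[α(G)] may be larger.)

E[α(G)] ≥ 2179/12 ≈ 181.58333.


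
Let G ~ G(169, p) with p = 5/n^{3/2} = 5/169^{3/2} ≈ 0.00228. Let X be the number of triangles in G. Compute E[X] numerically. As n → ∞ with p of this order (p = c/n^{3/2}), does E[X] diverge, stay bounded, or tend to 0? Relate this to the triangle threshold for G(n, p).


Number of potential triangles: C(169, 3) = 790244.
Each occurs with probability p³ ≈ (0.00228)³ ≈ 1.17874e-08.
By linearity: E[X] = C(169, 3)·p³ ≈ 790244 · 1.17874e-08 ≈ 0.009.
Since α = 3/2 > 1, p = c/n^{3/2} = o(1/n) is below the triangle threshold p ~ 1/n. Asymptotically E[X] ~ (c³/6)·n^{3(1−α)} = (5³/6)·n^{-1.5} → 0, so by Markov's inequality G has no triangles w.h.p.

E[X] ≈ 0.009; in regime p = Θ(1/n^{3/2}) E[X] tends to 0 (below the triangle threshold p ~ 1/n).


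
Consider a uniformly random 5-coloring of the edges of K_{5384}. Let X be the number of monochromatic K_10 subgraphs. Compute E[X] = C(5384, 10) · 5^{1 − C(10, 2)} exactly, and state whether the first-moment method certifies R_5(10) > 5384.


E[X] = C(5384, 10) · 5^{1 − 45} = 5593137120741932124090737609600 · 5^{−44} = 5593137120741932124090737609600/5684341886080801486968994140625.
As a reduced fraction: E[X] = 223725484829677284963629504384/227373675443232059478759765625 ≈ 0.9839551.
Is E[X] < 1? YES.
Since E[X] < 1, there exists a 5-coloring of K_{5384} with no monochromatic K_10; hence R_5(10) > 5384.

E[X] = 223725484829677284963629504384/227373675443232059478759765625 ≈ 0.9839551; E[X] < 1, so R_5(10) > 5384.


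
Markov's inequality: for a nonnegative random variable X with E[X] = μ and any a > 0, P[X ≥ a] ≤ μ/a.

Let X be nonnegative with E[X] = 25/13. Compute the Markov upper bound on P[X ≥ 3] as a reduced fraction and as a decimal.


μ = E[X] = 25/13, a = 3.
Markov: P[X ≥ 3] ≤ μ/a = (25/13)/3 = 25/39.
Numerically: ≈ 0.641.
(Since a = 3 > μ = 1.923, the bound 25/39 is < 1 and informative.)

P[X ≥ 3] ≤ 25/39 ≈ 0.641.


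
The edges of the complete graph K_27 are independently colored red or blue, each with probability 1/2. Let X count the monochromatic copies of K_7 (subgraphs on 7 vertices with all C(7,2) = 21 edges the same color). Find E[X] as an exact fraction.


Let X = Σ_S X_S over the C(27, 7) = 888030 subsets S of size 7, where X_S = 1 if the K_7 on S is monochromatic.
For a fixed S, the K_7 on S has C(7, 2) = 21 edges. P[all 21 edges red] = (1/2)^21, and likewise for blue, so P[monochromatic] = 2·(1/2)^21 = 2^{1 − 21} = 1/1048576.
By linearity: E[X] = C(27, 7) · 2^{1 − 21} = 888030 · 1/1048576 = 444015/524288.
Numerically: E[X] ≈ 0.8469.

E[X] = C(27,7)·2^(1−C(7,2)) = 444015/524288 ≈ 0.8469.


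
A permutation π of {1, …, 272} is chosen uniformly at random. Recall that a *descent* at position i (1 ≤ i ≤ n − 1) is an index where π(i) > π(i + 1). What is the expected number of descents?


Write X = Σ X_I over i = 1, …, 271, with X_I the indicator of one descent.
There are 271 indicators.
For each fixed i, the pair (π(i), π(i+1)) is a uniformly random ordered pair of distinct values from {1, …, 272}; by symmetry P[π(i) > π(i+1)] = 1/2.
By linearity: E[X] = 271 · (1/2) = (272 − 1) · (1/2) = 271/2 ≈ 135.50000.

E[X] = 271/2 = 135.50000.


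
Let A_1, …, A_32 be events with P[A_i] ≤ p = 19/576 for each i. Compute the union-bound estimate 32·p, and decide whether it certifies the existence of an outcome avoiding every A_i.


Union bound: P[∪_{i=1}^{32} A_i] ≤ Σ_i P[A_i] ≤ 32·p = 32·(19/576) = 19/18.
Numerically: 19/18 ≈ 1.0555556.
Is 19/18 < 1? NO.
Since the bound 19/18 is ≥ 1, the union bound is uninformative here; it does NOT by itself certify existence.

32·p = 19/18 ≈ 1.0555556; existence NOT certified by the union bound.
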